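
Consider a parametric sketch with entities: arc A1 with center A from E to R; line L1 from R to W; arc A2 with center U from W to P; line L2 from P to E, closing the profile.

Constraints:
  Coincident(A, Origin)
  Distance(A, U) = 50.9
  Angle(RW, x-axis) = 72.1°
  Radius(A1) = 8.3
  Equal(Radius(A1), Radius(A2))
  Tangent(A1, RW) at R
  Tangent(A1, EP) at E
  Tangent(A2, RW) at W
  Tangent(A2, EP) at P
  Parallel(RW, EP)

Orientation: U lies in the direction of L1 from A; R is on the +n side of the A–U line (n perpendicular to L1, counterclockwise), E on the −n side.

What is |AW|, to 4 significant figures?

51.57

The slot axis is L1's direction at 72.1°, so u = (cos 72.1°, sin 72.1°) = (0.3074, 0.9516) and n = (−sin 72.1°, cos 72.1°) = (-0.9516, 0.3074). A is at the origin and U lies 50.9 along u from A, so U = 50.9·u = (15.64, 48.44). Tangency of A1 to both parallel lines with radius 8.3 puts R and E at A ± 8.3·n: R = (-7.898, 2.551), E = (7.898, -2.551). Equal radii place W and P the same way about U: W = U + 8.3·n = (7.746, 50.99), P = U − 8.3·n = (23.54, 45.89). Then |AW| = |W − A| = 51.57.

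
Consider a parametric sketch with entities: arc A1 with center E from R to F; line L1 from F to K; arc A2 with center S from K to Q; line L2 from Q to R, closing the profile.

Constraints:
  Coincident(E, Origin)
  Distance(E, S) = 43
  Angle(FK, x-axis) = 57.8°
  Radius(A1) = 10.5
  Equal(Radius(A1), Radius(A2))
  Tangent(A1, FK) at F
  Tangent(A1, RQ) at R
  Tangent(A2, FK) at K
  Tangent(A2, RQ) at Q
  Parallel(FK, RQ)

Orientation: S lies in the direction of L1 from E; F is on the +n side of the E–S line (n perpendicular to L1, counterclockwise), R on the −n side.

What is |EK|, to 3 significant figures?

44.3

The slot axis is L1's direction at 57.8°, so u = (cos 57.8°, sin 57.8°) = (0.533, 0.846) and n = (−sin 57.8°, cos 57.8°) = (-0.846, 0.533). E is at the origin and S lies 43.0 along u from E, so S = 43.0·u = (22.9, 36.4). Tangency of A1 to both parallel lines with radius 10.5 puts F and R at E ± 10.5·n: F = (-8.89, 5.60), R = (8.89, -5.60). Equal radii place K and Q the same way about S: K = S + 10.5·n = (14.0, 42.0), Q = S − 10.5·n = (31.8, 30.8). Then |EK| = |K − E| = 44.3.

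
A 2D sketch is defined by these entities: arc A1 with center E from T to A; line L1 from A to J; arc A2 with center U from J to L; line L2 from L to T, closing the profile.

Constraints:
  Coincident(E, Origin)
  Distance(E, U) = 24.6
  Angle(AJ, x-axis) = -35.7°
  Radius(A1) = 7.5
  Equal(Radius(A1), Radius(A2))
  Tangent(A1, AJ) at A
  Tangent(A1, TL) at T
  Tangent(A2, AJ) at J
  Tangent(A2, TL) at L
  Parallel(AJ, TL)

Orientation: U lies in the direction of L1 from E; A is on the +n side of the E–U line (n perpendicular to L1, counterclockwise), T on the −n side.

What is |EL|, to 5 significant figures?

25.718

The slot axis is L1's direction at -35.7°, so u = (cos -35.7°, sin -35.7°) = (0.81208, -0.58354) and n = (−sin -35.7°, cos -35.7°) = (0.58354, 0.81208). E is at the origin and U lies 24.6 along u from E, so U = 24.6·u = (19.977, -14.355). Tangency of A1 to both parallel lines with radius 7.5 puts A and T at E ± 7.5·n: A = (4.3766, 6.0906), T = (-4.3766, -6.0906). Equal radii place J and L the same way about U: J = U + 7.5·n = (24.354, -8.2645), L = U − 7.5·n = (15.601, -20.446). Then |EL| = |L − E| = 25.718.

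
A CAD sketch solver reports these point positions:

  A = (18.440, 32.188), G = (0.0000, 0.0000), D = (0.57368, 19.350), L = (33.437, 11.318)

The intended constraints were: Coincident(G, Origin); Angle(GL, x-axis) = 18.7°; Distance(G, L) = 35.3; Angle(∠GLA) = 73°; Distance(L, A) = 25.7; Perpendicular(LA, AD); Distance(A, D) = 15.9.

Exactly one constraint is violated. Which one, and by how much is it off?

Distance(A, D) = 15.9 — off by 6.10.

G = (0.00, 0.00) ✓; GL at 18.70° ✓; |GL| = 35.30 ✓; ∠GLA = 73.00° ✓; |LA| = 25.70 ✓; ∠(LA, AD) = 90.00° ✓; |AD| = 22.00 ✗.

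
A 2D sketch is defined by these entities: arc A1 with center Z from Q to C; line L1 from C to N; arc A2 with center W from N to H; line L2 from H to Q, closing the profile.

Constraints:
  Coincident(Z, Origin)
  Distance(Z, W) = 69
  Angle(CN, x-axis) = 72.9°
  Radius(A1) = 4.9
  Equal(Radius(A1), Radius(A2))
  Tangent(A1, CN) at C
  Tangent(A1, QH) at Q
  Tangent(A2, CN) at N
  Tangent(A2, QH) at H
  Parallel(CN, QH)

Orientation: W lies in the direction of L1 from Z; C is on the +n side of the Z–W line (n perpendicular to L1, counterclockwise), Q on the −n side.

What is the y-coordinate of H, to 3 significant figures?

64.5

Tangency of A1 to both parallel lines with radius 4.9 puts C and Q at Z ± 4.9·n: C = (-4.68, 1.44), Q = (4.68, -1.44). Equal radii place N and H the same way about W: N = W + 4.9·n = (15.6, 67.4), H = W − 4.9·n = (25.0, 64.5). So H.y = 64.5.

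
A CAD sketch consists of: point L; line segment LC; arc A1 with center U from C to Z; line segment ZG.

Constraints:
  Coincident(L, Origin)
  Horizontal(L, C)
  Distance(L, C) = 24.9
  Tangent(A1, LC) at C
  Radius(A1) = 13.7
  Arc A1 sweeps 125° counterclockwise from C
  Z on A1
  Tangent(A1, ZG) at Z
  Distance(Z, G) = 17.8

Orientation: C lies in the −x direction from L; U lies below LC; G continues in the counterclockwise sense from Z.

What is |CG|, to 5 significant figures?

36.153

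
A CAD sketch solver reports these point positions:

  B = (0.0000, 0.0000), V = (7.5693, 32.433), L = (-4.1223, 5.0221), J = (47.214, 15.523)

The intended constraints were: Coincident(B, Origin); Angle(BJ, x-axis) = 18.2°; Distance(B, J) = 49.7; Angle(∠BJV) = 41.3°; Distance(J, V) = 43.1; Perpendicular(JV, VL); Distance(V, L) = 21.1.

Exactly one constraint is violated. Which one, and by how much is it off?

Distance(V, L) = 21.1 — off by 8.70.

B = (0.00, 0.00) ✓; BJ at 18.20° ✓; |BJ| = 49.70 ✓; ∠BJV = 41.30° ✓; |JV| = 43.10 ✓; ∠(JV, VL) = 90.00° ✓; |VL| = 29.80 ✗.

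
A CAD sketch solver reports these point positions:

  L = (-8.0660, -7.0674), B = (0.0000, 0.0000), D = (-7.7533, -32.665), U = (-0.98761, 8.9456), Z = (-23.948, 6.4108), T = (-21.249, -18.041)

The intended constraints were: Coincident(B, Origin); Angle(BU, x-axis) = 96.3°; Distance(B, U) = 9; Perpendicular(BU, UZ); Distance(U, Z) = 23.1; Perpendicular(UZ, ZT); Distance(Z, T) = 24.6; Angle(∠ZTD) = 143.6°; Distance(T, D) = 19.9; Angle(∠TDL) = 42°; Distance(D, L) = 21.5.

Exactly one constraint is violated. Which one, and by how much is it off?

Distance(D, L) = 21.5 — off by 4.10.

B = (0.00, 0.00) ✓; BU at 96.30° ✓; |BU| = 9.000 ✓; ∠(BU, UZ) = 90.00° ✓; |UZ| = 23.10 ✓; ∠(UZ, ZT) = 90.00° ✓; |ZT| = 24.60 ✓; ∠ZTD = 143.6° ✓; |TD| = 19.90 ✓; ∠TDL = 42.00° ✓; |DL| = 25.60 ✗.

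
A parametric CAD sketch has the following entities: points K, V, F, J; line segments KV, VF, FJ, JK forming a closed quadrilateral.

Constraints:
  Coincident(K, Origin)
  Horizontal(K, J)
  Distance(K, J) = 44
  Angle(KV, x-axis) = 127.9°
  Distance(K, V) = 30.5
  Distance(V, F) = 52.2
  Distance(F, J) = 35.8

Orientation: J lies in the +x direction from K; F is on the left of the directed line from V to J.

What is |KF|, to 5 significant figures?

46.990

K is at the origin; KJ is horizontal with |KJ| = 44.0 and J in +x, so J = (44.0, 0). KV runs at 127.9° with |KV| = 30.5, so V = (-18.736, 24.067). F is determined by |VF| = 52.2 and |FJ| = 35.8 together: it lies at the intersection of circle(V, 52.2) and circle(J, 35.8). With |VJ| = 67.194, the foot of the radical line on VJ is 44.336 from V and the perpendicular offset is √(52.2² − 44.336²) = 27.553. Taking the left-of-VJ solution: F = (32.528, 33.912).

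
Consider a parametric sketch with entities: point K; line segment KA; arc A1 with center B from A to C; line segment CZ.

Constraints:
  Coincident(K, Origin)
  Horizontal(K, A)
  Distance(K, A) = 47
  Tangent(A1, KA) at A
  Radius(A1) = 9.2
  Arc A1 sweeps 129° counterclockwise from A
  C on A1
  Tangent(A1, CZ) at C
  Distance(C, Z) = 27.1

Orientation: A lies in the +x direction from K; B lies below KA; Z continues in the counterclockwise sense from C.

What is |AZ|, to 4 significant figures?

37.39

K is at the origin; KA is horizontal with |KA| = 47.0 and A on the +x side, so A = (47.00, 0.000). The tangent condition forces BA to be normal to KA, so B = A + (0, -9.2) = (47.00, -9.200). On A1, A sits at bearing 90° from B; a 129° counterclockwise sweep puts C at bearing 219°, so C = B + 9.2·(cos 219°, sin 219°) = (39.85, -14.99). The tangent condition forces BC to be normal to CZ, so CZ runs along (−sin 219°, cos 219°); with |CZ| = 27.1, Z = (56.90, -36.05). Then |AZ| = |Z − A| = 37.39.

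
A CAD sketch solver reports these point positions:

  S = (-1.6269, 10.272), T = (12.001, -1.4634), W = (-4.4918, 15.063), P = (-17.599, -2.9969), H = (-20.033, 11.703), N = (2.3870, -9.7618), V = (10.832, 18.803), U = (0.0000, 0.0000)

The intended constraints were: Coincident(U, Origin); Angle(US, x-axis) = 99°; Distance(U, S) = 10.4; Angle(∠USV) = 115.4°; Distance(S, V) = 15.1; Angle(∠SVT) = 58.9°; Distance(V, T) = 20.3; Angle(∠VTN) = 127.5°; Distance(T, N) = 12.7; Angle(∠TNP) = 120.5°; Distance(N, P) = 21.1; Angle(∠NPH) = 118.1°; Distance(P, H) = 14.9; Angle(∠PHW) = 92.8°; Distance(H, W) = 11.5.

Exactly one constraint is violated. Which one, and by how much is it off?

Distance(H, W) = 11.5 — off by 4.40.

U = (0.00, 0.00) ✓; US at 99.00° ✓; |US| = 10.40 ✓; ∠USV = 115.4° ✓; |SV| = 15.10 ✓; ∠SVT = 58.90° ✓; |VT| = 20.30 ✓; ∠VTN = 127.5° ✓; |TN| = 12.70 ✓; ∠TNP = 120.5° ✓; |NP| = 21.10 ✓; ∠NPH = 118.1° ✓; |PH| = 14.90 ✓; ∠PHW = 92.80° ✓; |HW| = 15.90 ✗.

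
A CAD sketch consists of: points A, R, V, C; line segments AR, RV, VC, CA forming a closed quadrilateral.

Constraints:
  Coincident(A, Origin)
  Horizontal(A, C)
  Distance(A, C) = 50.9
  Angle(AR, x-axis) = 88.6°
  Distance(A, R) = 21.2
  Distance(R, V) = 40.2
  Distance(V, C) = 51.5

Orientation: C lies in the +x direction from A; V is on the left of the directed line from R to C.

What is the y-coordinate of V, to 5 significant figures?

47.474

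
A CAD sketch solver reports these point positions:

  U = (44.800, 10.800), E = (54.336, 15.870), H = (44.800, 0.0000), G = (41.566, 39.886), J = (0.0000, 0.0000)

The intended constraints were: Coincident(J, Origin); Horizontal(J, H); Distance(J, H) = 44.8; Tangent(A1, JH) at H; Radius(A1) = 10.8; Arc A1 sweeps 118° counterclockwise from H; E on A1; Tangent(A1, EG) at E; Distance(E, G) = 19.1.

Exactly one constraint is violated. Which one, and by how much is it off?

Distance(E, G) = 19.1 — off by 8.10.

J = (0.00, 0.00) ✓; J.y = 0.00, H.y = 0.00 ✓; |JH| = 44.80 ✓; ∠(UH, HJ) = 90.00° ✓; |UH| = 10.80 ✓; bearing(U→E) − bearing(U→H) = 118.0° ✓; |UE| = 10.80 ✓; ∠(UE, EG) = 90.00° ✓; |EG| = 27.20 ✗.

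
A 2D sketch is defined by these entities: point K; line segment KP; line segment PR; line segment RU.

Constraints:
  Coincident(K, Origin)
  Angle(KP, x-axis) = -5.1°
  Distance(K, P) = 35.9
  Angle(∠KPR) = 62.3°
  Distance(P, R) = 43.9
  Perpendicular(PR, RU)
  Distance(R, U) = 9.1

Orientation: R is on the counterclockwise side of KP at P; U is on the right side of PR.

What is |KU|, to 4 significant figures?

49.11

K is at the origin; KP runs at -5.1° with length 35.9, so P = 35.9·(cos -5.1°, sin -5.1°) = (35.76, -3.191). ∠KPR = 62.3°, so PR runs at -5.1° + (180° − 62.3°) = 112.6° from the x-axis; with |PR| = 43.9, R = P + 43.9·(cos 112.6°, sin 112.6°) = (18.89, 37.34). PR is perpendicular to RU; with |RU| = 9.1 on the right of PR, U = R + 9.1·(0.9232, 0.3843) = (27.29, 40.83). Then |KU| = |U − K| = 49.11.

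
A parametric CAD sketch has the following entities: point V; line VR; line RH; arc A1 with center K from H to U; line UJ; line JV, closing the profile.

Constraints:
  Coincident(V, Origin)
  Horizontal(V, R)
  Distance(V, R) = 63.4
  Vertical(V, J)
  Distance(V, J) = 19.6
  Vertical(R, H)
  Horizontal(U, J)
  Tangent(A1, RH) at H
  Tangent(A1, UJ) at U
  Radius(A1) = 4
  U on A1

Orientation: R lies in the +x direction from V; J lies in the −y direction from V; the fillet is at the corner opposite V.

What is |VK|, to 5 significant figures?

61.414

V is at the origin; V and R share the same y with |VR| = 63.4 and R on the +x side, so R = (63.400, 0.0000). VJ is vertical with |VJ| = 19.6 and J on the −y side, so J = (0.0000, -19.600). The virtual corner opposite V is at (63.400, -19.600). Tangency of A1 to RH means the radius KH is perpendicular to RH and tangency of A1 to UJ means the radius KU is perpendicular to UJ, with radius 4.0, so the center K sits 4.0 in from both sides at K = (59.400, -15.600). Then |VK| = |K − V| = 61.414.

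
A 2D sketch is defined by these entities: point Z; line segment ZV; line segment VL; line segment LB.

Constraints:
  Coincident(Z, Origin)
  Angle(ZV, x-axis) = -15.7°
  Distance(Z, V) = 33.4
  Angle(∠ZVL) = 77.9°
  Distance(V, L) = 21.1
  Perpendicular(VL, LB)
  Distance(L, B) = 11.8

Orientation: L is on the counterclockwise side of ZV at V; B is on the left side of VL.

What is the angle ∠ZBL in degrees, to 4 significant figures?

145.9°

Z is at the origin; ZV runs at -15.7° with length 33.4, so V = 33.4·(cos -15.7°, sin -15.7°) = (32.15, -9.038). ∠ZVL = 77.9°, so VL runs at -15.7° + (180° − 77.9°) = 86.40° from the x-axis; with |VL| = 21.1, L = V + 21.1·(cos 86.40°, sin 86.40°) = (33.48, 12.02). The perpendicularity gives LB at right angles to VL; with |LB| = 11.8 on the left of VL, B = L + 11.8·(-0.9980, 0.06279) = (21.70, 12.76). Then cos ∠ZBL = BZ·BL / (|BZ||BL|), giving 145.9°.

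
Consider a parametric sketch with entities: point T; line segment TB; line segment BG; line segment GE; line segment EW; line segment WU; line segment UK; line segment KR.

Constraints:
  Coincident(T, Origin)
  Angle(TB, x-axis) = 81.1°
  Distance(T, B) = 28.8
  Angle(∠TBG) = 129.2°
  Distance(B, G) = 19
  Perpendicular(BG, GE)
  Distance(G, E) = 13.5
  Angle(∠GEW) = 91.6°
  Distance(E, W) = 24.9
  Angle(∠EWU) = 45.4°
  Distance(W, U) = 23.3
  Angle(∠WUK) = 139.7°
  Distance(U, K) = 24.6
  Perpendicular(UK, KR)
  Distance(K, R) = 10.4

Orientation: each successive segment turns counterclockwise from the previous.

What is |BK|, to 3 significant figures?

34.9

T is at the origin; TB runs at 81.1° with length 28.8, so B = (4.46, 28.5). ∠TBG = 129.2° gives BG at 132° from the x-axis; with |BG| = 19.0, G = (-8.23, 42.6). BG ⟂ GE, so GE runs at -138°; with |GE| = 13.5, E = (-18.3, 33.6). ∠GEW = 91.6° gives EW at -49.7° from the x-axis; with |EW| = 24.9, W = (-2.18, 14.6). ∠EWU = 45.4° gives WU at 84.9° from the x-axis; with |WU| = 23.3, U = (-0.105, 37.8). ∠WUK = 139.7° gives UK at 125° from the x-axis; with |UK| = 24.6, K = (-14.3, 57.9). Then |BK| = |K − B| = 34.9.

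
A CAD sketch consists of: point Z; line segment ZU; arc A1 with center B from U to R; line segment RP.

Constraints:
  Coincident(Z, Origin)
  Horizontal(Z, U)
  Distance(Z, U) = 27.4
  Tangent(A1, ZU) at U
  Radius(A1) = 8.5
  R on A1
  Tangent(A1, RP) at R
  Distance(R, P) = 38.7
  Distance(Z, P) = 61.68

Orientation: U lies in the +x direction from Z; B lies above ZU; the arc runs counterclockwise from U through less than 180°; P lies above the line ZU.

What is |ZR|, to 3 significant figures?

36.5

Z is at the origin; Z and U share the same y with |ZU| = 27.4 and U on the +x side, so U = (27.4, 0.00). A1 meets ZU tangentially, so BU is at right angles to ZU, so B = U + (0, 8.5) = (27.4, 8.50). Since BR ⟂ RP (tangency), |BP| = √(8.5² + 38.7²) = 39.6 regardless of where R sits on A1. So P lies on both circle(Z, 61.68) and circle(B, 39.6); the above-ZU intersection is P = (41.7, 45.5). R is the foot of the tangent from P: R = (35.8, 7.21).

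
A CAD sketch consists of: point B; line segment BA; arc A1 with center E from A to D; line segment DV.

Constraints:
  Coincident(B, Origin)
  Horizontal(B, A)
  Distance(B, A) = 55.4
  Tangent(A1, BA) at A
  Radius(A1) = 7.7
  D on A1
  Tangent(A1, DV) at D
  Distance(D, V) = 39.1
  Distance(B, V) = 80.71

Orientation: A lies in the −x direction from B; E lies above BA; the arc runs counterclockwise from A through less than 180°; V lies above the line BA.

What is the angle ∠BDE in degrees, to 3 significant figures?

140°

Checks: |BA| = 55.40 ✓; |ED| = 7.700 ✓; ∠(ED, DV) = 90.00° ✓; |DV| = 39.10 ✓; |BV| = 80.71 ✓.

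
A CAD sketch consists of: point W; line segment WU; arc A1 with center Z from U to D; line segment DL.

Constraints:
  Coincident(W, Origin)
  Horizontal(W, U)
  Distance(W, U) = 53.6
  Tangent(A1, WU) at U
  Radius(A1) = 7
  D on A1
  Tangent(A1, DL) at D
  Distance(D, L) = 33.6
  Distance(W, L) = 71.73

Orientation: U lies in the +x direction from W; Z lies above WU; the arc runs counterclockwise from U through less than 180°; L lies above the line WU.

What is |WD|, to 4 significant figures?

61.04

W is at the origin; WU is horizontal with |WU| = 53.6 and U on the +x side, so U = (53.60, 0.000). Tangency of A1 to WU means the radius ZU is perpendicular to WU, so Z = U + (0, 7) = (53.60, 7.000). Since ZD ⟂ DL (tangency), |ZL| = √(7.0² + 33.6²) = 34.32 regardless of where D sits on A1. So L lies on both circle(W, 71.73) and circle(Z, 34.32); the above-WU intersection is L = (58.92, 40.91). D is the foot of the tangent from L: D = (60.59, 7.348).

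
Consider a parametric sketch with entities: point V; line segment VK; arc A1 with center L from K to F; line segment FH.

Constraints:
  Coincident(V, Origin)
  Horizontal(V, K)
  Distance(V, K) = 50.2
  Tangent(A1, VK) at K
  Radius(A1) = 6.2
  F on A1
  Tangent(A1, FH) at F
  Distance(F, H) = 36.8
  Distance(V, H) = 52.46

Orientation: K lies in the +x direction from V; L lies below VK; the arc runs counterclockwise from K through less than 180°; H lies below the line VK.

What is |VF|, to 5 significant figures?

44.467

V is at the origin; VK is horizontal with |VK| = 50.2 and K on the +x side, so K = (50.200, 0.0000). A1 meets VK tangentially, so LK is at right angles to VK, so L = K + (0, -6.2) = (50.200, -6.2000). Since LF ⟂ FH (tangency), |LH| = √(6.2² + 36.8²) = 37.319 regardless of where F sits on A1. So H lies on both circle(V, 52.46) and circle(L, 37.319); the below-VK intersection is H = (34.099, -39.866). F is the foot of the tangent from H: F = (44.240, -4.4914).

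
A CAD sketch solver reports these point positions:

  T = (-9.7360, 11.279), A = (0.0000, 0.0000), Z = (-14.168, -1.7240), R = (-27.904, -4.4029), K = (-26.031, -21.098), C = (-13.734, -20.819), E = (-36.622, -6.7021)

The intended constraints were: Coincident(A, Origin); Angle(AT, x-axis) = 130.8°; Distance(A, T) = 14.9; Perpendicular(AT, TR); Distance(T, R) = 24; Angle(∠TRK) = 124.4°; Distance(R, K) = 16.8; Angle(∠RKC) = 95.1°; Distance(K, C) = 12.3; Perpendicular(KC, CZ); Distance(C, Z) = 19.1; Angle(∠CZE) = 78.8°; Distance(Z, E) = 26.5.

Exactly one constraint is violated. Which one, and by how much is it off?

Distance(Z, E) = 26.5 — off by 3.50.

A = (0.00, 0.00) ✓; AT at 130.8° ✓; |AT| = 14.90 ✓; ∠(AT, TR) = 90.00° ✓; |TR| = 24.00 ✓; ∠TRK = 124.4° ✓; |RK| = 16.80 ✓; ∠RKC = 95.10° ✓; |KC| = 12.30 ✓; ∠(KC, CZ) = 90.00° ✓; |CZ| = 19.10 ✓; ∠CZE = 78.80° ✓; |ZE| = 23.00 ✗.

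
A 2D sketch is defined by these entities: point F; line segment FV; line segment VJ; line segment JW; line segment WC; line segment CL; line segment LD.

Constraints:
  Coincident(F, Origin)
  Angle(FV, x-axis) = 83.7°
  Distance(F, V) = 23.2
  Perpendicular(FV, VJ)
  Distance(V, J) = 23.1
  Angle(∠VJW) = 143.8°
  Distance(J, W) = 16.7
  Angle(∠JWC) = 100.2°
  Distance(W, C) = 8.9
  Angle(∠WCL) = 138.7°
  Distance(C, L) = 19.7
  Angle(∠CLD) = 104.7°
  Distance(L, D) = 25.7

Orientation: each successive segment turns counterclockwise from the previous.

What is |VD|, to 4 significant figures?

5.169

F is at the origin; FV runs at 83.7° with length 23.2, so V = (2.546, 23.06). FV is perpendicular to VJ, so VJ runs at 173.7°; with |VJ| = 23.1, J = (-20.41, 25.59). ∠VJW = 143.8° gives JW at -150.1° from the x-axis; with |JW| = 16.7, W = (-34.89, 17.27). ∠JWC = 100.2° gives WC at -70.30° from the x-axis; with |WC| = 8.9, C = (-31.89, 8.891). ∠WCL = 138.7° gives CL at -29.00° from the x-axis; with |CL| = 19.7, L = (-14.66, -0.6598). ∠CLD = 104.7° gives LD at 46.30° from the x-axis; with |LD| = 25.7, D = (3.094, 17.92). Then |VD| = |D − V| = 5.169.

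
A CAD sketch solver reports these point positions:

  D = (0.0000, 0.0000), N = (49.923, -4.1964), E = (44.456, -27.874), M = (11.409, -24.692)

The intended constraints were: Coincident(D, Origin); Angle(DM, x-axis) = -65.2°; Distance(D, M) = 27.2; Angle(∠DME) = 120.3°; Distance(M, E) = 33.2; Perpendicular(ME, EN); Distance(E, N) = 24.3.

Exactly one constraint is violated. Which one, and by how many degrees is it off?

Perpendicular(ME, EN) — off by 7.50°.

D = (0.00, 0.00) ✓; DM at -65.20° ✓; |DM| = 27.20 ✓; ∠DME = 120.3° ✓; |ME| = 33.20 ✓; ∠(ME, EN) = 82.50° ✗; |EN| = 24.30 ✓.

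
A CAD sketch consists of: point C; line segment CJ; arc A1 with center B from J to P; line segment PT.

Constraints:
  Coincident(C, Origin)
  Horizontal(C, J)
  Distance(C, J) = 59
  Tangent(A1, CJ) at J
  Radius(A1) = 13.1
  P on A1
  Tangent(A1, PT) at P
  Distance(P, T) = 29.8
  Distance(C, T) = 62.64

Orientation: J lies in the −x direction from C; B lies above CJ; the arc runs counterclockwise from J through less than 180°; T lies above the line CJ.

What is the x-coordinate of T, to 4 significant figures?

-45.72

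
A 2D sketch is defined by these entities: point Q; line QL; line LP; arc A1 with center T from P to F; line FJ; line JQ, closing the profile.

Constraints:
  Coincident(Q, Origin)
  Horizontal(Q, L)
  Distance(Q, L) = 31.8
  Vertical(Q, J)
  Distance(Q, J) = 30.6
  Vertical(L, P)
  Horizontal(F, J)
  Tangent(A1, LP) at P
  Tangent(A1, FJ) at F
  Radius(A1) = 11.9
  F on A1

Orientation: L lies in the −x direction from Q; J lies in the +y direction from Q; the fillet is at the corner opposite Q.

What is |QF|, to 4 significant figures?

36.50

Q is at the origin; Q and L share the same y with |QL| = 31.8 and L on the −x side, so L = (-31.80, 0.000). QJ is vertical with |QJ| = 30.6 and J on the +y side, so J = (0.000, 30.60). The virtual corner opposite Q is at (-31.80, 30.60). Tangency of A1 to LP means the radius TP is perpendicular to LP and since A1 is tangent to FJ there, TF ⟂ FJ, with radius 11.9, so the center T sits 11.9 in from both sides at T = (-19.90, 18.70). That places the tangent points at P = (-31.80, 18.70) on LP and F = (-19.90, 30.60) on FJ. Then |QF| = |F − Q| = 36.50.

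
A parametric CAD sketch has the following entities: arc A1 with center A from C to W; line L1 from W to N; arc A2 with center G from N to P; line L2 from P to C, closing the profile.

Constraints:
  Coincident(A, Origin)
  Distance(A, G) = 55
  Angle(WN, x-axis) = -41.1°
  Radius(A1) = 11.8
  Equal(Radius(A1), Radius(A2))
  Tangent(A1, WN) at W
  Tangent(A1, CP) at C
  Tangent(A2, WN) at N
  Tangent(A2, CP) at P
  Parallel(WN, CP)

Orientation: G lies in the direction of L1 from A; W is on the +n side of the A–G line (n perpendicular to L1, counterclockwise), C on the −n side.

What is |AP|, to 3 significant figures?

56.3

Tangency of A1 to both parallel lines with radius 11.8 puts W and C at A ± 11.8·n: W = (7.76, 8.89), C = (-7.76, -8.89). Equal radii place N and P the same way about G: N = G + 11.8·n = (49.2, -27.3), P = G − 11.8·n = (33.7, -45.0). Then |AP| = |P − A| = 56.3.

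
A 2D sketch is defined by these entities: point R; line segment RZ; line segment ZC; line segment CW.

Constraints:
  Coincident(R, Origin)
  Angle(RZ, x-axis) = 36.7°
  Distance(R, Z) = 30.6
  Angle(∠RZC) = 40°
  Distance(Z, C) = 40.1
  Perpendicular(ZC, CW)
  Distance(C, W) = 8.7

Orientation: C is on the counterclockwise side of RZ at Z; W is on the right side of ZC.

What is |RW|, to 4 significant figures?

32.90

R is at the origin; RZ runs at 36.7° with length 30.6, so Z = 30.6·(cos 36.7°, sin 36.7°) = (24.53, 18.29). ∠RZC = 40.0°, so ZC runs at 36.7° + (180° − 40.0°) = 176.7° from the x-axis; with |ZC| = 40.1, C = Z + 40.1·(cos 176.7°, sin 176.7°) = (-15.50, 20.60). The perpendicularity gives CW at right angles to ZC; with |CW| = 8.7 on the right of ZC, W = C + 8.7·(0.05756, 0.9983) = (-15.00, 29.28). Then |RW| = |W − R| = 32.90.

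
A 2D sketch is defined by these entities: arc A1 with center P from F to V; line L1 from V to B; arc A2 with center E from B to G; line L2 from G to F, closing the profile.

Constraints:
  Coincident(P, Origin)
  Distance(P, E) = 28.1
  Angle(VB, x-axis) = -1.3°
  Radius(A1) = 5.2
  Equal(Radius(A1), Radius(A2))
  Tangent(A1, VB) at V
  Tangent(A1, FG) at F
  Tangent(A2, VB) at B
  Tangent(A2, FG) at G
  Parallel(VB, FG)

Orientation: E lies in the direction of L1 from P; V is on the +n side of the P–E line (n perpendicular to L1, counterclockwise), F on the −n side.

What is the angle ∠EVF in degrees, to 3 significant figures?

79.5°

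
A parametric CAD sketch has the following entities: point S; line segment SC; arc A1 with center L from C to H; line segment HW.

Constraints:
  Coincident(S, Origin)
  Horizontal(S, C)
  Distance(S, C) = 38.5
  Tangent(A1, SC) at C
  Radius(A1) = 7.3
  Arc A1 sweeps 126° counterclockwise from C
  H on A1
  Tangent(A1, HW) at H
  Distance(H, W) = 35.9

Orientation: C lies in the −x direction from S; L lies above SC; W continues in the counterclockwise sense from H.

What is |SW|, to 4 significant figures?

67.34

S is at the origin; SC is horizontal with |SC| = 38.5 and C on the −x side, so C = (-38.50, 0.000). Tangency of A1 to SC means the radius LC is perpendicular to SC, so L = C + (0, 7.3) = (-38.50, 7.300). On A1, C sits at bearing -90° from L; a 126° counterclockwise sweep puts H at bearing 36°, so H = L + 7.3·(cos 36°, sin 36°) = (-32.59, 11.59). The tangent condition forces LH to be normal to HW, so HW runs along (−sin 36°, cos 36°); with |HW| = 35.9, W = (-53.70, 40.63). Then |SW| = |W − S| = 67.34.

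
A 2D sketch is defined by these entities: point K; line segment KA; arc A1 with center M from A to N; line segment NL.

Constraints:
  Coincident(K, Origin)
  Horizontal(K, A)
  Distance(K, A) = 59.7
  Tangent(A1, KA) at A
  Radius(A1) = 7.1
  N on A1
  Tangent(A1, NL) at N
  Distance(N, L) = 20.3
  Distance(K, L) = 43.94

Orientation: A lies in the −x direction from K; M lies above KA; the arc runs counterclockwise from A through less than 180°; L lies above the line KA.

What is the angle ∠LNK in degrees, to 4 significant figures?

48.71°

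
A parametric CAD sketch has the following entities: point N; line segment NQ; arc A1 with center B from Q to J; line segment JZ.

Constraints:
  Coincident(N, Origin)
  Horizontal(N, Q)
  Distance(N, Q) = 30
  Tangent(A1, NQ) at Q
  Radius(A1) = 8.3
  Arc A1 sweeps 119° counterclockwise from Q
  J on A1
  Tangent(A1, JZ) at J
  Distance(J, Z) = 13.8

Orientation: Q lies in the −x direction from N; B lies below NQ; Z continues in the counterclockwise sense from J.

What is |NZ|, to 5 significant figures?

39.109

N is at the origin; N and Q share the same y with |NQ| = 30.0 and Q on the −x side, so Q = (-30.000, 0.0000). A1 meets NQ tangentially, so BQ is at right angles to NQ, so B = Q + (0, -8.3) = (-30.000, -8.3000). On A1, Q sits at bearing 90° from B; a 119° counterclockwise sweep puts J at bearing 209°, so J = B + 8.3·(cos 209°, sin 209°) = (-37.259, -12.324). Tangency of A1 to JZ means the radius BJ is perpendicular to JZ, so JZ runs along (−sin 209°, cos 209°); with |JZ| = 13.8, Z = (-30.569, -24.394). Then |NZ| = |Z − N| = 39.109.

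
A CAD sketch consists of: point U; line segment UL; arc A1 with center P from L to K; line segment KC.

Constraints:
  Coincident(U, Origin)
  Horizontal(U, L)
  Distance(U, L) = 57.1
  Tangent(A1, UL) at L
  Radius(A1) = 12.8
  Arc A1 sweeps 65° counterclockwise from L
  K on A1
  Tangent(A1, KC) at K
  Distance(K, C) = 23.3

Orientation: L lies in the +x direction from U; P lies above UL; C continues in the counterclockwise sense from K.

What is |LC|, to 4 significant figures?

35.67

U is at the origin; UL is horizontal with |UL| = 57.1 and L on the +x side, so L = (57.10, 0.000). The tangent condition forces PL to be normal to UL, so P = L + (0, 12.8) = (57.10, 12.80). On A1, L sits at bearing -90° from P; a 65° counterclockwise sweep puts K at bearing -25°, so K = P + 12.8·(cos -25°, sin -25°) = (68.70, 7.390). Since A1 is tangent to KC there, PK ⟂ KC, so KC runs along (−sin -25°, cos -25°); with |KC| = 23.3, C = (78.55, 28.51). Then |LC| = |C − L| = 35.67.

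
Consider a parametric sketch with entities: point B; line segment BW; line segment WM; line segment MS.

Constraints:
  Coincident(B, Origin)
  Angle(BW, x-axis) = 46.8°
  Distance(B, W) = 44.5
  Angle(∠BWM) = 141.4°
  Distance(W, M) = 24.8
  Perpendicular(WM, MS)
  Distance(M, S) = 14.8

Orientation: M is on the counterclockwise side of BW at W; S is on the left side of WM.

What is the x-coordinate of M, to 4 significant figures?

32.45

B is at the origin; BW runs at 46.8° with length 44.5, so W = 44.5·(cos 46.8°, sin 46.8°) = (30.46, 32.44). ∠BWM = 141.4°, so WM runs at 46.8° + (180° − 141.4°) = 85.40° from the x-axis; with |WM| = 24.8, M = W + 24.8·(cos 85.40°, sin 85.40°) = (32.45, 57.16). So M.x = 32.45.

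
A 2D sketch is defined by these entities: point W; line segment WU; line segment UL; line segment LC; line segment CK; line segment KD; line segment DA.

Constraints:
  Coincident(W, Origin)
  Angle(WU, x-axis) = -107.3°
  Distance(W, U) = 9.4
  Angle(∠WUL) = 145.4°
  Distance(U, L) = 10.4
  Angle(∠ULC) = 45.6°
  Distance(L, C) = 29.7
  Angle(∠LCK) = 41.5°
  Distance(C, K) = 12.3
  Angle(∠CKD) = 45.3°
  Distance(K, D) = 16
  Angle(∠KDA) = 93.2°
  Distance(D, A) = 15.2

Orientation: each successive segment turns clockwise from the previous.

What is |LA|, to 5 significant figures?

37.409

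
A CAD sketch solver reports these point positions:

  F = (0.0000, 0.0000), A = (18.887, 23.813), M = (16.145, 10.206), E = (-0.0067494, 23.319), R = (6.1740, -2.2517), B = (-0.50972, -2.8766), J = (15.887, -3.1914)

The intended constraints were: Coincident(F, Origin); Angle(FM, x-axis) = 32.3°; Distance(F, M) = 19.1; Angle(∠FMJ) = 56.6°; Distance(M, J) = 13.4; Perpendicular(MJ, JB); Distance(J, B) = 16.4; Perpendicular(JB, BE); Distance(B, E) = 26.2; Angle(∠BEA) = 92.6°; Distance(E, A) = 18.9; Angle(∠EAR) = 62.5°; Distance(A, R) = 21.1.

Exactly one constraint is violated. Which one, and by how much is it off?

Distance(A, R) = 21.1 — off by 7.90.

F = (0.00, 0.00) ✓; FM at 32.30° ✓; |FM| = 19.10 ✓; ∠FMJ = 56.60° ✓; |MJ| = 13.40 ✓; ∠(MJ, JB) = 90.00° ✓; |JB| = 16.40 ✓; ∠(JB, BE) = 90.00° ✓; |BE| = 26.20 ✓; ∠BEA = 92.60° ✓; |EA| = 18.90 ✓; ∠EAR = 62.50° ✓; |AR| = 29.00 ✗.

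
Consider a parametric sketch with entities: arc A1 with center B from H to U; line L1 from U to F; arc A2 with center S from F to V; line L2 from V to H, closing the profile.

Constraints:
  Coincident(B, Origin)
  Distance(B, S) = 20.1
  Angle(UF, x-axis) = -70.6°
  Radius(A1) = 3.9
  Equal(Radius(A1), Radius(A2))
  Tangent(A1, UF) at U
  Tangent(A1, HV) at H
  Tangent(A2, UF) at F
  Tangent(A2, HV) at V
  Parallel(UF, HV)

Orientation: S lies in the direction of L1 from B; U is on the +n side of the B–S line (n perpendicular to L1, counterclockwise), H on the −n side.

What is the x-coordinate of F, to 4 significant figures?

10.36

Tangency of A1 to both parallel lines with radius 3.9 puts U and H at B ± 3.9·n: U = (3.679, 1.295), H = (-3.679, -1.295). Equal radii place F and V the same way about S: F = S + 3.9·n = (10.36, -17.66), V = S − 3.9·n = (2.998, -20.25). So F.x = 10.36.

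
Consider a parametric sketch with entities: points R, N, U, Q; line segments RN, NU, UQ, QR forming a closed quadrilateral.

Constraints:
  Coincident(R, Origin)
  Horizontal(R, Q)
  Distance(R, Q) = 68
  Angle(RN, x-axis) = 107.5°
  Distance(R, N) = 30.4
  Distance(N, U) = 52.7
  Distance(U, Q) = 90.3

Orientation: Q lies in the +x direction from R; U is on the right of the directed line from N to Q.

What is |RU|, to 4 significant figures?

29.86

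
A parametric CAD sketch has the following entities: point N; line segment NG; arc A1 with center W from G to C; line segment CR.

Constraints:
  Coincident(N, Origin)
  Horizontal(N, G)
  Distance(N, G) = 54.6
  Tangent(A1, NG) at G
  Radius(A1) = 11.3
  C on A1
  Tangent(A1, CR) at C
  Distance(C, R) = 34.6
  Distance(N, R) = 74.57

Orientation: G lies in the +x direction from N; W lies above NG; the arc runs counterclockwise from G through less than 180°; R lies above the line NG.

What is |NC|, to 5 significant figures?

67.052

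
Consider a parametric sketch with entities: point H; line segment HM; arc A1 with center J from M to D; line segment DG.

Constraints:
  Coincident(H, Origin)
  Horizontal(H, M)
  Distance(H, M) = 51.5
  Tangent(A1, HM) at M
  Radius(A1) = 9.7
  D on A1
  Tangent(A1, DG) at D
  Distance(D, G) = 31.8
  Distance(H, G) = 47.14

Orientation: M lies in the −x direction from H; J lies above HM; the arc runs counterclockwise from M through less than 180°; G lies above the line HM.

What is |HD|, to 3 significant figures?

42.9

Checks: |HM| = 51.50 ✓; |JD| = 9.700 ✓; ∠(JD, DG) = 90.00° ✓; |DG| = 31.80 ✓; |HG| = 47.14 ✓.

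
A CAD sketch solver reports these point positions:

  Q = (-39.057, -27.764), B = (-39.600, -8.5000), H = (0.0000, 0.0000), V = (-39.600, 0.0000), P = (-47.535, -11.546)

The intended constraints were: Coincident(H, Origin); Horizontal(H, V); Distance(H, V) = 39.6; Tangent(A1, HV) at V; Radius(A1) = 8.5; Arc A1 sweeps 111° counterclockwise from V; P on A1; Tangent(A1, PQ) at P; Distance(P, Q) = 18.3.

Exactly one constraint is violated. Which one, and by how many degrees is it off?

Tangent(A1, PQ) at P — off by 6.60°.

H = (0.00, 0.00) ✓; H.y = 0.00, V.y = 0.00 ✓; |HV| = 39.60 ✓; ∠(BV, VH) = 90.00° ✓; |BV| = 8.500 ✓; bearing(B→P) − bearing(B→V) = 111.0° ✓; |BP| = 8.500 ✓; ∠(BP, PQ) = 83.40° ✗; |PQ| = 18.30 ✓.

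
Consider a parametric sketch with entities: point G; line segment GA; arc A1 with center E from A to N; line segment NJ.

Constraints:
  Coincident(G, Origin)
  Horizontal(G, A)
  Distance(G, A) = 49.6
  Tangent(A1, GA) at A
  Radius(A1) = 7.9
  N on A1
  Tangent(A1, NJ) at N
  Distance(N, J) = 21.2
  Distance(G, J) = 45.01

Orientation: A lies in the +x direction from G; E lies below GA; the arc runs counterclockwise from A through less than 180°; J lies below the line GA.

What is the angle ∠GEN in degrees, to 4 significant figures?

5.907°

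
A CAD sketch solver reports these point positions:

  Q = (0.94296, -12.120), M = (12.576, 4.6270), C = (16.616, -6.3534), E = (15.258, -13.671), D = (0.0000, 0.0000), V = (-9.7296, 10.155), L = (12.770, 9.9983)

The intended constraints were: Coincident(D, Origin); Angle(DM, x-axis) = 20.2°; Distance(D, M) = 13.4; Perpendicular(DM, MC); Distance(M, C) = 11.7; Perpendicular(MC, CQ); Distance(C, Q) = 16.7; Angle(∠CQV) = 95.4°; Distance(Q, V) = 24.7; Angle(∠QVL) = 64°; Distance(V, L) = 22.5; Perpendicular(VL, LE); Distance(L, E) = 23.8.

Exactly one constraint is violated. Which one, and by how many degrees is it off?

Perpendicular(VL, LE) — off by 6.40°.

D = (0.00, 0.00) ✓; DM at 20.20° ✓; |DM| = 13.40 ✓; ∠(DM, MC) = 90.00° ✓; |MC| = 11.70 ✓; ∠(MC, CQ) = 90.00° ✓; |CQ| = 16.70 ✓; ∠CQV = 95.40° ✓; |QV| = 24.70 ✓; ∠QVL = 64.00° ✓; |VL| = 22.50 ✓; ∠(VL, LE) = 83.60° ✗; |LE| = 23.80 ✓.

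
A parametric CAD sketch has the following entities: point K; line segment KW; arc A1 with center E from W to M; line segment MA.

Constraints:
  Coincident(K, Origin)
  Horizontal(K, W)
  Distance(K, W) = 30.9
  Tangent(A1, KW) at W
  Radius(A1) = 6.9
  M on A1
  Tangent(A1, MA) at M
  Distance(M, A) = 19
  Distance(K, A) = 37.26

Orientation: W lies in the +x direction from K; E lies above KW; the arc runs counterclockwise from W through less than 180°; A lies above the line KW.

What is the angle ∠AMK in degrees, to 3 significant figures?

72.7°

Checks: ∠(EW, WK) = 90.00° ✓; |EW| = 6.900 ✓; |EM| = 6.900 ✓; ∠(EM, MA) = 90.00° ✓; |MA| = 19.00 ✓; |KA| = 37.26 ✓.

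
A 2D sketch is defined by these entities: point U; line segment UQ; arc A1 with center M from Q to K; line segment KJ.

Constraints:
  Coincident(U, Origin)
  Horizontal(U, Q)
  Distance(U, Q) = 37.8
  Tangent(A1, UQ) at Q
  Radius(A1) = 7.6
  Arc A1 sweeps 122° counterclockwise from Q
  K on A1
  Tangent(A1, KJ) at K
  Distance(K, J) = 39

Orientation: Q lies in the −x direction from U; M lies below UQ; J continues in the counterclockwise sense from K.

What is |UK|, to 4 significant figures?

45.75

U is at the origin; UQ is horizontal with |UQ| = 37.8 and Q on the −x side, so Q = (-37.80, 0.000). A1 meets UQ tangentially, so MQ is at right angles to UQ, so M = Q + (0, -7.6) = (-37.80, -7.600). On A1, Q sits at bearing 90° from M; a 122° counterclockwise sweep puts K at bearing 212°, so K = M + 7.6·(cos 212°, sin 212°) = (-44.25, -11.63). Then |UK| = |K − U| = 45.75.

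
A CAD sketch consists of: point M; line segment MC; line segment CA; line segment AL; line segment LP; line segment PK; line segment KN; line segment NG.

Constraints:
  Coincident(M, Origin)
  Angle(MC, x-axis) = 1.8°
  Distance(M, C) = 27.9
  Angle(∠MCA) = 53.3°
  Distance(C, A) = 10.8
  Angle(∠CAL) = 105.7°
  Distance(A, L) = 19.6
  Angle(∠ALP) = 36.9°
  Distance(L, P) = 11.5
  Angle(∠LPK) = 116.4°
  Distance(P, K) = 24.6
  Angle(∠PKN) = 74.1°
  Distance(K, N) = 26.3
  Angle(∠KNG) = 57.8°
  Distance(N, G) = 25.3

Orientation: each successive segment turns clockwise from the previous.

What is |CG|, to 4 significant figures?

18.42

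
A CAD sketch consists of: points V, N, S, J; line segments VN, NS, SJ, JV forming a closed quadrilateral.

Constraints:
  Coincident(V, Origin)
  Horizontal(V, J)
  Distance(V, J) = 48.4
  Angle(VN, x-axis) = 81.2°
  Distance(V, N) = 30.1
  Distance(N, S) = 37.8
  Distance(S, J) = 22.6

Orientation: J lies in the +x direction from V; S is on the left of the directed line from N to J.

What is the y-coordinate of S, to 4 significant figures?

21.52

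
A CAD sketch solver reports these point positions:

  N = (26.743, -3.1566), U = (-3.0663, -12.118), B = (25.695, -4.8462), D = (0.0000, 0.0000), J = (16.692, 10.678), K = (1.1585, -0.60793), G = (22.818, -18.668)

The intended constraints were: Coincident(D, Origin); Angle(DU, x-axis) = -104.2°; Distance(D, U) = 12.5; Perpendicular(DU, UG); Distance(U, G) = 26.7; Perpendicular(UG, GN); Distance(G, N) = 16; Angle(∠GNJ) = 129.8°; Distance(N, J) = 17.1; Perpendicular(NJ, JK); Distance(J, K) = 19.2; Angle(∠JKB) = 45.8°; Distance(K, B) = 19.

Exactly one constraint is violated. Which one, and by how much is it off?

Distance(K, B) = 19 — off by 5.90.

D = (0.00, 0.00) ✓; DU at -104.2° ✓; |DU| = 12.50 ✓; ∠(DU, UG) = 90.00° ✓; |UG| = 26.70 ✓; ∠(UG, GN) = 90.00° ✓; |GN| = 16.00 ✓; ∠GNJ = 129.8° ✓; |NJ| = 17.10 ✓; ∠(NJ, JK) = 90.00° ✓; |JK| = 19.20 ✓; ∠JKB = 45.80° ✓; |KB| = 24.90 ✗.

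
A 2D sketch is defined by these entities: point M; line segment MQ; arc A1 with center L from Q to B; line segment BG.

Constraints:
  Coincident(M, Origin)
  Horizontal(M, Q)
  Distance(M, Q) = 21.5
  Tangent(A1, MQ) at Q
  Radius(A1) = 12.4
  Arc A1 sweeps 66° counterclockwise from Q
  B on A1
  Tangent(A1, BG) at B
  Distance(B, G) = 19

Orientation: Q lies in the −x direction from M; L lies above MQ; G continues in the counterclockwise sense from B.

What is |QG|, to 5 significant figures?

31.207

M is at the origin; M and Q share the same y with |MQ| = 21.5 and Q on the −x side, so Q = (-21.500, 0.0000). A1 meets MQ tangentially, so LQ is at right angles to MQ, so L = Q + (0, 12.4) = (-21.500, 12.400). On A1, Q sits at bearing -90° from L; a 66° counterclockwise sweep puts B at bearing -24°, so B = L + 12.4·(cos -24°, sin -24°) = (-10.172, 7.3565). A1 meets BG tangentially, so LB is at right angles to BG, so BG runs along (−sin -24°, cos -24°); with |BG| = 19.0, G = (-2.4440, 24.714). Then |QG| = |G − Q| = 31.207.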